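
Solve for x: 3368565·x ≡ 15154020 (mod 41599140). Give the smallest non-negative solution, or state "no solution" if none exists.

First find gcd(3368565, 41599140):
41599140 = 12·3368565 + 1176360
3368565 = 2·1176360 + 1015845
1176360 = 1·1015845 + 160515
1015845 = 6·160515 + 52755
160515 = 3·52755 + 2250
52755 = 23·2250 + 1005
2250 = 2·1005 + 240
1005 = 4·240 + 45
240 = 5·45 + 15
45 = 3·15 + 0
gcd = 15 and 15 | 15154020, so solutions exist. Divide through by 15: 224571x ≡ 1010268 (mod 2773276).
Now find 224571⁻¹ mod 2773276:
2773276 = 12×224571 + 78424
224571 = 2×78424 + 67723
78424 = 1×67723 + 10701
67723 = 6×10701 + 3517
10701 = 3×3517 + 150
3517 = 23×150 + 67
150 = 2×67 + 16
67 = 4×16 + 3
16 = 5×3 + 1
3 = 3×1 + 0
Back-substitute:
1 = 16 − 5·3
1 = −5·67 + 21·16
1 = 21·150 − 47·67
1 = −47·3517 + 1102·150
1 = 1102·10701 − 3353·3517
1 = −3353·67723 + 21220·10701
1 = 21220·78424 − 24573·67723
1 = −24573·224571 + 70366·78424
1 = 70366·2773276 − 868965·224571
So 224571·(-868965) ≡ 1 (mod 2773276), i.e. 224571⁻¹ ≡ 1904311.
Then x ≡ 1904311·1010268 ≡ 1305008 (mod 2773276); the smallest non-negative solution is x = 1305008.

1305008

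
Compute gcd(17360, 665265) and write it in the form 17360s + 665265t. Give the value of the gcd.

Repeated division:
665265 = 38·17360 + 5585
17360 = 3·5585 + 605
5585 = 9·605 + 140
605 = 4·140 + 45
140 = 3·45 + 5
45 = 9·5 + 0
gcd(17360, 665265) = 5.
Express as a combination:
5 = 140 − 3·45
5 = −3·605 + 13·140
5 = 13·5585 − 120·605
5 = −120·17360 + 373·5585
5 = 373·665265 − 14294·17360
So 5 = (373)·665265 + (-14294)·17360.

5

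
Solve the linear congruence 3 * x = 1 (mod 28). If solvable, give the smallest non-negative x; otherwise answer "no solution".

First find gcd(3, 28):
28 = 9*3 + 1
3 = 3*1 + 0
gcd = 1, so a unique solution mod 28 exists.
Back-substitute for the Bézout coefficients:
1 = 28 − 9·3
So 3·(-9) ≡ 1 (mod 28), giving 3⁻¹ ≡ 19.
x ≡ 3⁻¹·1 ≡ 19·1 ≡ 19 (mod 28).

19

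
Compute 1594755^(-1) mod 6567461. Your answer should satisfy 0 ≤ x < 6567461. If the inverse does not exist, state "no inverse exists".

gcd(6567461, 1594755) by repeated division:
6567461 = 4*1594755 + 188441
1594755 = 8*188441 + 87227
188441 = 2*87227 + 13987
87227 = 6*13987 + 3305
13987 = 4*3305 + 767
3305 = 4*767 + 237
767 = 3*237 + 56
237 = 4*56 + 13
56 = 4*13 + 4
13 = 3*4 + 1
4 = 4*1 + 0
The gcd is 1. Working backward:
1 = 13 − 3·4
1 = −3·56 + 13·13
1 = 13·237 − 55·56
1 = −55·767 + 178·237
1 = 178·3305 − 767·767
1 = −767·13987 + 3246·3305
1 = 3246·87227 − 20243·13987
1 = −20243·188441 + 43732·87227
1 = 43732·1594755 − 370099·188441
1 = −370099·6567461 + 1524128·1594755
So 1594755·1524128 ≡ 1 (mod 6567461).

1524128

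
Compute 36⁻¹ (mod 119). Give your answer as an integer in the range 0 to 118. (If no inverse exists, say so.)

43

gcd(119, 36) by repeated division:
119 = 3×36 + 11
36 = 3×11 + 3
11 = 3×3 + 2
3 = 1×2 + 1
2 = 2×1 + 0
gcd = 1, so the inverse exists. Back-substitute:
1 = 3 − 2
1 = −11 + 4·3
1 = 4·36 − 13·11
1 = −13·119 + 43·36
So 36·43 ≡ 1 (mod 119).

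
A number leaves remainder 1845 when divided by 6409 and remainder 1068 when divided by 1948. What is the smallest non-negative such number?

Write x = 1845 + 6409·k. Then 6409·k ≡ 1068 − 1845 ≡ 1171 (mod 1948).
Need 6409⁻¹ mod 1948. Extended Euclid on (1948, 565):
1948 = 3×565 + 253
565 = 2×253 + 59
253 = 4×59 + 17
59 = 3×17 + 8
17 = 2×8 + 1
8 = 8×1 + 0
Back-substitute:
1 = 17 − 2·8
1 = −2·59 + 7·17
1 = 7·253 − 30·59
1 = −30·565 + 67·253
1 = 67·1948 − 231·565
6409⁻¹ ≡ 1717 (mod 1948), so k ≡ 1717·1171 ≡ 271 (mod 1948).
x = 1845 + 6409·271 = 1738684.

1738684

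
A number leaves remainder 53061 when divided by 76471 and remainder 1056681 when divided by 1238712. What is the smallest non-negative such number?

Write x = 53061 + 76471·k. Then 76471·k ≡ 1056681 − 53061 ≡ 1003620 (mod 1238712).
Need 76471⁻¹ mod 1238712. Extended Euclid on (1238712, 76471):
1238712 = 16*76471 + 15176
76471 = 5*15176 + 591
15176 = 25*591 + 401
591 = 1*401 + 190
401 = 2*190 + 21
190 = 9*21 + 1
21 = 21*1 + 0
Back-substitute:
1 = 190 − 9·21
1 = −9·401 + 19·190
1 = 19·591 − 28·401
1 = −28·15176 + 719·591
1 = 719·76471 − 3623·15176
1 = −3623·1238712 + 58687·76471
76471⁻¹ ≡ 58687 (mod 1238712), so k ≡ 58687·1003620 ≡ 1168764 (mod 1238712).
x = 53061 + 76471·1168764 = 89376604905.

89376604905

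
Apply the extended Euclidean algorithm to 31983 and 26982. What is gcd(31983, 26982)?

3

Repeated division:
31983 = 1*26982 + 5001
26982 = 5*5001 + 1977
5001 = 2*1977 + 1047
1977 = 1*1047 + 930
1047 = 1*930 + 117
930 = 7*117 + 111
117 = 1*111 + 6
111 = 18*6 + 3
6 = 2*3 + 0
gcd(31983, 26982) = 3.
Working backward:
3 = 111 − 18·6
3 = −18·117 + 19·111
3 = 19·930 − 151·117
3 = −151·1047 + 170·930
3 = 170·1977 − 321·1047
3 = −321·5001 + 812·1977
3 = 812·26982 − 4381·5001
3 = −4381·31983 + 5193·26982
So 3 = (-4381)·31983 + (5193)·26982.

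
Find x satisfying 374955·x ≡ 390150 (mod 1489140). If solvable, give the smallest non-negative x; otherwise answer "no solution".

First find gcd(374955, 1489140):
1489140 = 3*374955 + 364275
374955 = 1*364275 + 10680
364275 = 34*10680 + 1155
10680 = 9*1155 + 285
1155 = 4*285 + 15
285 = 19*15 + 0
gcd = 15 and 15 | 390150, so solutions exist. Divide through by 15: 24997x ≡ 26010 (mod 99276).
Now find 24997⁻¹ mod 99276:
99276 = 3×24997 + 24285
24997 = 1×24285 + 712
24285 = 34×712 + 77
712 = 9×77 + 19
77 = 4×19 + 1
19 = 19×1 + 0
Back-substitute:
1 = 77 − 4·19
1 = −4·712 + 37·77
1 = 37·24285 − 1262·712
1 = −1262·24997 + 1299·24285
1 = 1299·99276 − 5159·24997
So 24997·(-5159) ≡ 1 (mod 99276), i.e. 24997⁻¹ ≡ 94117.
Then x ≡ 94117·26010 ≡ 35562 (mod 99276); the smallest non-negative solution is x = 35562.

35562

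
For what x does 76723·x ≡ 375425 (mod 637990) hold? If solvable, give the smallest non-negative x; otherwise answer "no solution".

330995

First find gcd(76723, 637990):
637990 = 8·76723 + 24206
76723 = 3·24206 + 4105
24206 = 5·4105 + 3681
4105 = 1·3681 + 424
3681 = 8·424 + 289
424 = 1·289 + 135
289 = 2·135 + 19
135 = 7·19 + 2
19 = 9·2 + 1
2 = 2·1 + 0
gcd = 1, so a unique solution mod 637990 exists.
Back-substitute for the Bézout coefficients:
1 = 19 − 9·2
1 = −9·135 + 64·19
1 = 64·289 − 137·135
1 = −137·424 + 201·289
1 = 201·3681 − 1745·424
1 = −1745·4105 + 1946·3681
1 = 1946·24206 − 11475·4105
1 = −11475·76723 + 36371·24206
1 = 36371·637990 − 302443·76723
So 76723·(-302443) ≡ 1 (mod 637990), giving 76723⁻¹ ≡ 335547.
x ≡ 76723⁻¹·375425 ≡ 335547·375425 ≡ 330995 (mod 637990).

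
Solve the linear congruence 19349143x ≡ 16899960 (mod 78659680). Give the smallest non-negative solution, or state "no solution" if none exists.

5173480

First find gcd(19349143, 78659680):
78659680 = 4*19349143 + 1263108
19349143 = 15*1263108 + 402523
1263108 = 3*402523 + 55539
402523 = 7*55539 + 13750
55539 = 4*13750 + 539
13750 = 25*539 + 275
539 = 1*275 + 264
275 = 1*264 + 11
264 = 24*11 + 0
gcd = 11 and 11 | 16899960, so solutions exist. Divide through by 11: 1759013x ≡ 1536360 (mod 7150880).
Now find 1759013⁻¹ mod 7150880:
7150880 = 4×1759013 + 114828
1759013 = 15×114828 + 36593
114828 = 3×36593 + 5049
36593 = 7×5049 + 1250
5049 = 4×1250 + 49
1250 = 25×49 + 25
49 = 1×25 + 24
25 = 1×24 + 1
24 = 24×1 + 0
Back-substitute:
1 = 25 − 24
1 = −49 + 2·25
1 = 2·1250 − 51·49
1 = −51·5049 + 206·1250
1 = 206·36593 − 1493·5049
1 = −1493·114828 + 4685·36593
1 = 4685·1759013 − 71768·114828
1 = −71768·7150880 + 291757·1759013
So 1759013⁻¹ ≡ 291757 (mod 7150880).
Then x ≡ 291757·1536360 ≡ 5173480 (mod 7150880); the smallest non-negative solution is x = 5173480.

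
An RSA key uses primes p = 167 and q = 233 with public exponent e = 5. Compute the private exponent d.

15405

φ(n) = (p−1)(q−1) = 166·232 = 38512.
Need d with 5·d ≡ 1 (mod 38512). Apply the extended Euclidean algorithm:
38512 = 7702·5 + 2
5 = 2·2 + 1
2 = 2·1 + 0
Back-substitute:
1 = 5 − 2·2
1 = −2·38512 + 15405·5
So 5·15405 ≡ 1 (mod 38512), hence d = 15405.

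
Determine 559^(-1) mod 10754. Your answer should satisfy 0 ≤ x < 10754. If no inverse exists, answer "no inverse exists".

5579

Extended Euclidean algorithm:
10754 = 19*559 + 133
559 = 4*133 + 27
133 = 4*27 + 25
27 = 1*25 + 2
25 = 12*2 + 1
2 = 2*1 + 0
The gcd is 1. Working backward:
1 = 25 − 12·2
1 = −12·27 + 13·25
1 = 13·133 − 64·27
1 = −64·559 + 269·133
1 = 269·10754 − 5175·559
Hence 559⁻¹ ≡ -5175 ≡ 5579 (mod 10754).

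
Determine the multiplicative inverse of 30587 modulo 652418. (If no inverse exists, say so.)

151677

Run Euclid on (652418, 30587):
652418 = 21*30587 + 10091
30587 = 3*10091 + 314
10091 = 32*314 + 43
314 = 7*43 + 13
43 = 3*13 + 4
13 = 3*4 + 1
4 = 4*1 + 0
The gcd is 1. Working backward:
1 = 13 − 3·4
1 = −3·43 + 10·13
1 = 10·314 − 73·43
1 = −73·10091 + 2346·314
1 = 2346·30587 − 7111·10091
1 = −7111·652418 + 151677·30587
So 30587·151677 ≡ 1 (mod 652418).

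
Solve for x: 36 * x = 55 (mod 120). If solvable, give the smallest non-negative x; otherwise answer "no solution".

gcd(36, 120):
120 = 3×36 + 12
36 = 3×12 + 0
gcd = 12, but 12 ∤ 55, so the congruence has no solution.

no solution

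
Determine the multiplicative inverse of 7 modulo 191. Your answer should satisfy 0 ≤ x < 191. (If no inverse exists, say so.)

82

Extended Euclidean algorithm:
191 = 27×7 + 2
7 = 3×2 + 1
2 = 2×1 + 0
The gcd is 1. Working backward:
1 = 7 − 3·2
1 = −3·191 + 82·7
So 7·82 ≡ 1 (mod 191).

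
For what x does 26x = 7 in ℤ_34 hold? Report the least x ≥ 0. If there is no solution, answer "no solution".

gcd(26, 34):
34 = 1·26 + 8
26 = 3·8 + 2
8 = 4·2 + 0
gcd = 2, but 2 ∤ 7, so the congruence has no solution.

no solution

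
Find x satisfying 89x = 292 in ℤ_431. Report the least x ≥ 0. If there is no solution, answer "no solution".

289

First find gcd(89, 431):
431 = 4·89 + 75
89 = 1·75 + 14
75 = 5·14 + 5
14 = 2·5 + 4
5 = 1·4 + 1
4 = 4·1 + 0
gcd = 1, so a unique solution mod 431 exists.
Back-substitute for the Bézout coefficients:
1 = 5 − 4
1 = −14 + 3·5
1 = 3·75 − 16·14
1 = −16·89 + 19·75
1 = 19·431 − 92·89
So 89·(-92) ≡ 1 (mod 431), giving 89⁻¹ ≡ 339.
x ≡ 89⁻¹·292 ≡ 339·292 ≡ 289 (mod 431).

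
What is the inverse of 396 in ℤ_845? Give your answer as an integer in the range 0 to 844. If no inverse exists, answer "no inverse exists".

271

Apply the Euclidean algorithm to 845 and 396:
845 = 2·396 + 53
396 = 7·53 + 25
53 = 2·25 + 3
25 = 8·3 + 1
3 = 3·1 + 0
gcd = 1, so the inverse exists. Back-substitute:
1 = 25 − 8·3
1 = −8·53 + 17·25
1 = 17·396 − 127·53
1 = −127·845 + 271·396
So 396·271 ≡ 1 (mod 845).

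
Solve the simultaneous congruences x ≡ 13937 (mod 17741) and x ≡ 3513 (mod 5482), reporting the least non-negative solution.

Write x = 13937 + 17741·k. Then 17741·k ≡ 3513 − 13937 ≡ 540 (mod 5482).
Need 17741⁻¹ mod 5482. Extended Euclid on (5482, 1295):
5482 = 4*1295 + 302
1295 = 4*302 + 87
302 = 3*87 + 41
87 = 2*41 + 5
41 = 8*5 + 1
5 = 5*1 + 0
Back-substitute:
1 = 41 − 8·5
1 = −8·87 + 17·41
1 = 17·302 − 59·87
1 = −59·1295 + 253·302
1 = 253·5482 − 1071·1295
17741⁻¹ ≡ 4411 (mod 5482), so k ≡ 4411·540 ≡ 2752 (mod 5482).
x = 13937 + 17741·2752 = 48837169.

48837169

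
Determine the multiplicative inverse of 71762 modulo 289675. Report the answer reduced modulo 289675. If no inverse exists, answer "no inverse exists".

147098

Extended Euclidean algorithm:
289675 = 4×71762 + 2627
71762 = 27×2627 + 833
2627 = 3×833 + 128
833 = 6×128 + 65
128 = 1×65 + 63
65 = 1×63 + 2
63 = 31×2 + 1
2 = 2×1 + 0
Since gcd(71762, 289675) = 1, back-substitute to write 1 as a combination:
1 = 63 − 31·2
1 = −31·65 + 32·63
1 = 32·128 − 63·65
1 = −63·833 + 410·128
1 = 410·2627 − 1293·833
1 = −1293·71762 + 35321·2627
1 = 35321·289675 − 142577·71762
So 71762·(-142577) ≡ 1 (mod 289675), and -142577 ≡ 147098 (mod 289675).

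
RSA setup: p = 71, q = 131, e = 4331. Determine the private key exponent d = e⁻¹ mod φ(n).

2971

φ(n) = (p−1)(q−1) = 70·130 = 9100.
Need d with 4331·d ≡ 1 (mod 9100). Apply the extended Euclidean algorithm:
9100 = 2*4331 + 438
4331 = 9*438 + 389
438 = 1*389 + 49
389 = 7*49 + 46
49 = 1*46 + 3
46 = 15*3 + 1
3 = 3*1 + 0
Back-substitute:
1 = 46 − 15·3
1 = −15·49 + 16·46
1 = 16·389 − 127·49
1 = −127·438 + 143·389
1 = 143·4331 − 1414·438
1 = −1414·9100 + 2971·4331
So 4331·2971 ≡ 1 (mod 9100), hence d = 2971.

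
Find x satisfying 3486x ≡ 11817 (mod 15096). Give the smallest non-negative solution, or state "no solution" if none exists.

no solution

gcd(3486, 15096):
15096 = 4*3486 + 1152
3486 = 3*1152 + 30
1152 = 38*30 + 12
30 = 2*12 + 6
12 = 2*6 + 0
gcd = 6, but 6 ∤ 11817, so the congruence has no solution.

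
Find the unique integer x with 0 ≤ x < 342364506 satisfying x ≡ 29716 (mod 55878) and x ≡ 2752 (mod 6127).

Write x = 29716 + 55878·k. Then 55878·k ≡ 2752 − 29716 ≡ 3671 (mod 6127).
Need 55878⁻¹ mod 6127. Extended Euclid on (6127, 735):
6127 = 8*735 + 247
735 = 2*247 + 241
247 = 1*241 + 6
241 = 40*6 + 1
6 = 6*1 + 0
Back-substitute:
1 = 241 − 40·6
1 = −40·247 + 41·241
1 = 41·735 − 122·247
1 = −122·6127 + 1017·735
55878⁻¹ ≡ 1017 (mod 6127), so k ≡ 1017·3671 ≡ 2064 (mod 6127).
x = 29716 + 55878·2064 = 115361908.

115361908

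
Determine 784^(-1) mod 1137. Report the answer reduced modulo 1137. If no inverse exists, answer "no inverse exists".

277

Apply the Euclidean algorithm to 1137 and 784:
1137 = 1×784 + 353
784 = 2×353 + 78
353 = 4×78 + 41
78 = 1×41 + 37
41 = 1×37 + 4
37 = 9×4 + 1
4 = 4×1 + 0
The gcd is 1. Working backward:
1 = 37 − 9·4
1 = −9·41 + 10·37
1 = 10·78 − 19·41
1 = −19·353 + 86·78
1 = 86·784 − 191·353
1 = −191·1137 + 277·784
So 784·277 ≡ 1 (mod 1137).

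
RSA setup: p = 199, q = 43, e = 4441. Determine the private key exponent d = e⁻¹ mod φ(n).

φ(n) = (p−1)(q−1) = 198·42 = 8316.
Need d with 4441·d ≡ 1 (mod 8316). Apply the extended Euclidean algorithm:
8316 = 1×4441 + 3875
4441 = 1×3875 + 566
3875 = 6×566 + 479
566 = 1×479 + 87
479 = 5×87 + 44
87 = 1×44 + 43
44 = 1×43 + 1
43 = 43×1 + 0
Back-substitute:
1 = 44 − 43
1 = −87 + 2·44
1 = 2·479 − 11·87
1 = −11·566 + 13·479
1 = 13·3875 − 89·566
1 = −89·4441 + 102·3875
1 = 102·8316 − 191·4441
So 4441·(-191) ≡ 1 (mod 8316), hence d ≡ -191 ≡ 8125 (mod 8316).

8125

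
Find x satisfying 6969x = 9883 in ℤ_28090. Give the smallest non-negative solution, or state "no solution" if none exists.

5197

First find gcd(6969, 28090):
28090 = 4·6969 + 214
6969 = 32·214 + 121
214 = 1·121 + 93
121 = 1·93 + 28
93 = 3·28 + 9
28 = 3·9 + 1
9 = 9·1 + 0
gcd = 1, so a unique solution mod 28090 exists.
Back-substitute for the Bézout coefficients:
1 = 28 − 3·9
1 = −3·93 + 10·28
1 = 10·121 − 13·93
1 = −13·214 + 23·121
1 = 23·6969 − 749·214
1 = −749·28090 + 3019·6969
So 6969·(3019) ≡ 1 (mod 28090), giving 6969⁻¹ ≡ 3019.
x ≡ 6969⁻¹·9883 ≡ 3019·9883 ≡ 5197 (mod 28090).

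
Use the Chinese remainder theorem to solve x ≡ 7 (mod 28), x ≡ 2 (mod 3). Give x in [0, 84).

Write x = 7 + 28·k. Then 28·k ≡ 2 − 7 ≡ 1 (mod 3).
Need 28⁻¹ mod 3. Extended Euclid on (3, 1):
3 = 3×1 + 0
28⁻¹ ≡ 1 (mod 3), so k ≡ 1·1 ≡ 1 (mod 3).
x = 7 + 28·1 = 35.

35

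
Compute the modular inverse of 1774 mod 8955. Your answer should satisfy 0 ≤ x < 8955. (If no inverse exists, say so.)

Extended Euclidean algorithm:
8955 = 5×1774 + 85
1774 = 20×85 + 74
85 = 1×74 + 11
74 = 6×11 + 8
11 = 1×8 + 3
8 = 2×3 + 2
3 = 1×2 + 1
2 = 2×1 + 0
Since gcd(1774, 8955) = 1, back-substitute to write 1 as a combination:
1 = 3 − 2
1 = −8 + 3·3
1 = 3·11 − 4·8
1 = −4·74 + 27·11
1 = 27·85 − 31·74
1 = −31·1774 + 647·85
1 = 647·8955 − 3266·1774
Thus 1774·(-3266) ≡ 1 (mod 8955); reducing, -3266 mod 8955 = 5689.

5689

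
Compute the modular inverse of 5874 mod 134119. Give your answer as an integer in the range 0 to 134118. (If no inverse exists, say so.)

Run Euclid on (134119, 5874):
134119 = 22·5874 + 4891
5874 = 1·4891 + 983
4891 = 4·983 + 959
983 = 1·959 + 24
959 = 39·24 + 23
24 = 1·23 + 1
23 = 23·1 + 0
The gcd is 1. Working backward:
1 = 24 − 23
1 = −959 + 40·24
1 = 40·983 − 41·959
1 = −41·4891 + 204·983
1 = 204·5874 − 245·4891
1 = −245·134119 + 5594·5874
So 5874·5594 ≡ 1 (mod 134119).

5594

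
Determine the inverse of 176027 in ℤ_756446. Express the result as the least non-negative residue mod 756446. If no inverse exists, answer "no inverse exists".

249735

gcd(756446, 176027) by repeated division:
756446 = 4*176027 + 52338
176027 = 3*52338 + 19013
52338 = 2*19013 + 14312
19013 = 1*14312 + 4701
14312 = 3*4701 + 209
4701 = 22*209 + 103
209 = 2*103 + 3
103 = 34*3 + 1
3 = 3*1 + 0
The gcd is 1. Working backward:
1 = 103 − 34·3
1 = −34·209 + 69·103
1 = 69·4701 − 1552·209
1 = −1552·14312 + 4725·4701
1 = 4725·19013 − 6277·14312
1 = −6277·52338 + 17279·19013
1 = 17279·176027 − 58114·52338
1 = −58114·756446 + 249735·176027
So 176027·249735 ≡ 1 (mod 756446).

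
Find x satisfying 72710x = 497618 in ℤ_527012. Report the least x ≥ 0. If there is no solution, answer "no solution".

171505

First find gcd(72710, 527012):
527012 = 7·72710 + 18042
72710 = 4·18042 + 542
18042 = 33·542 + 156
542 = 3·156 + 74
156 = 2·74 + 8
74 = 9·8 + 2
8 = 4·2 + 0
gcd = 2 and 2 | 497618, so solutions exist. Divide through by 2: 36355x ≡ 248809 (mod 263506).
Now find 36355⁻¹ mod 263506:
263506 = 7·36355 + 9021
36355 = 4·9021 + 271
9021 = 33·271 + 78
271 = 3·78 + 37
78 = 2·37 + 4
37 = 9·4 + 1
4 = 4·1 + 0
Back-substitute:
1 = 37 − 9·4
1 = −9·78 + 19·37
1 = 19·271 − 66·78
1 = −66·9021 + 2197·271
1 = 2197·36355 − 8854·9021
1 = −8854·263506 + 64175·36355
So 36355⁻¹ ≡ 64175 (mod 263506).
Then x ≡ 64175·248809 ≡ 171505 (mod 263506); the smallest non-negative solution is x = 171505.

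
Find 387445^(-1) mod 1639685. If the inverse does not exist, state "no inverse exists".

no inverse exists

Euclidean algorithm on 1639685, 387445:
1639685 = 4*387445 + 89905
387445 = 4*89905 + 27825
89905 = 3*27825 + 6430
27825 = 4*6430 + 2105
6430 = 3*2105 + 115
2105 = 18*115 + 35
115 = 3*35 + 10
35 = 3*10 + 5
10 = 2*5 + 0
Since gcd = 5 > 1, 387445 is not a unit mod 1639685.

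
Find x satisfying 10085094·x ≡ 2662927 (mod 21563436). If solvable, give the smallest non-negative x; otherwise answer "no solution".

no solution

gcd(10085094, 21563436):
21563436 = 2×10085094 + 1393248
10085094 = 7×1393248 + 332358
1393248 = 4×332358 + 63816
332358 = 5×63816 + 13278
63816 = 4×13278 + 10704
13278 = 1×10704 + 2574
10704 = 4×2574 + 408
2574 = 6×408 + 126
408 = 3×126 + 30
126 = 4×30 + 6
30 = 5×6 + 0
gcd = 6, but 6 ∤ 2662927, so the congruence has no solution.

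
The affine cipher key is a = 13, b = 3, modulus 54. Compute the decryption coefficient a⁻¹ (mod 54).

gcd(54, 13) by repeated division:
54 = 4×13 + 2
13 = 6×2 + 1
2 = 2×1 + 0
gcd = 1, so the inverse exists. Back-substitute:
1 = 13 − 6·2
1 = −6·54 + 25·13
So 13·25 ≡ 1 (mod 54).

25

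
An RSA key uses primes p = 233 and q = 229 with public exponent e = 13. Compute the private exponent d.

φ(n) = (p−1)(q−1) = 232·228 = 52896.
Need d with 13·d ≡ 1 (mod 52896). Apply the extended Euclidean algorithm:
52896 = 4068×13 + 12
13 = 1×12 + 1
12 = 12×1 + 0
Back-substitute:
1 = 13 − 12
1 = −52896 + 4069·13
So 13·4069 ≡ 1 (mod 52896), hence d = 4069.

4069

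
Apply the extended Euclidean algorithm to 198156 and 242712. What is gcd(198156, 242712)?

12

Euclidean algorithm:
242712 = 1·198156 + 44556
198156 = 4·44556 + 19932
44556 = 2·19932 + 4692
19932 = 4·4692 + 1164
4692 = 4·1164 + 36
1164 = 32·36 + 12
36 = 3·12 + 0
gcd(198156, 242712) = 12.
Working backward:
12 = 1164 − 32·36
12 = −32·4692 + 129·1164
12 = 129·19932 − 548·4692
12 = −548·44556 + 1225·19932
12 = 1225·198156 − 5448·44556
12 = −5448·242712 + 6673·198156
So 12 = (-5448)·242712 + (6673)·198156.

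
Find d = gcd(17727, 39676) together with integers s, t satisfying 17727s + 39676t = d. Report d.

Euclidean algorithm:
39676 = 2·17727 + 4222
17727 = 4·4222 + 839
4222 = 5·839 + 27
839 = 31·27 + 2
27 = 13·2 + 1
2 = 2·1 + 0
gcd(17727, 39676) = 1.
Working backward:
1 = 27 − 13·2
1 = −13·839 + 404·27
1 = 404·4222 − 2033·839
1 = −2033·17727 + 8536·4222
1 = 8536·39676 − 19105·17727
So 1 = (8536)·39676 + (-19105)·17727.

1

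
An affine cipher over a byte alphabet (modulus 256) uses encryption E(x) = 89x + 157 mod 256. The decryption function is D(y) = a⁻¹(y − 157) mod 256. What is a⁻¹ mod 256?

233

gcd(256, 89) by repeated division:
256 = 2*89 + 78
89 = 1*78 + 11
78 = 7*11 + 1
11 = 11*1 + 0
The gcd is 1. Working backward:
1 = 78 − 7·11
1 = −7·89 + 8·78
1 = 8·256 − 23·89
So 89·(-23) ≡ 1 (mod 256), and -23 ≡ 233 (mod 256).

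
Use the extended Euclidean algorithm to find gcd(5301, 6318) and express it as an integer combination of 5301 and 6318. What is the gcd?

Euclidean algorithm:
6318 = 1*5301 + 1017
5301 = 5*1017 + 216
1017 = 4*216 + 153
216 = 1*153 + 63
153 = 2*63 + 27
63 = 2*27 + 9
27 = 3*9 + 0
gcd(5301, 6318) = 9.
Working backward:
9 = 63 − 2·27
9 = −2·153 + 5·63
9 = 5·216 − 7·153
9 = −7·1017 + 33·216
9 = 33·5301 − 172·1017
9 = −172·6318 + 205·5301
So 9 = (-172)·6318 + (205)·5301.

9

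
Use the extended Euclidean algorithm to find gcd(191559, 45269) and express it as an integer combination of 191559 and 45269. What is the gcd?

Repeated division:
191559 = 4*45269 + 10483
45269 = 4*10483 + 3337
10483 = 3*3337 + 472
3337 = 7*472 + 33
472 = 14*33 + 10
33 = 3*10 + 3
10 = 3*3 + 1
3 = 3*1 + 0
gcd(191559, 45269) = 1.
Working backward:
1 = 10 − 3·3
1 = −3·33 + 10·10
1 = 10·472 − 143·33
1 = −143·3337 + 1011·472
1 = 1011·10483 − 3176·3337
1 = −3176·45269 + 13715·10483
1 = 13715·191559 − 58036·45269
So 1 = (13715)·191559 + (-58036)·45269.

1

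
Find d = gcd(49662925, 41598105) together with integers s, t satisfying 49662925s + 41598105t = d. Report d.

Repeated division:
49662925 = 1×41598105 + 8064820
41598105 = 5×8064820 + 1274005
8064820 = 6×1274005 + 420790
1274005 = 3×420790 + 11635
420790 = 36×11635 + 1930
11635 = 6×1930 + 55
1930 = 35×55 + 5
55 = 11×5 + 0
gcd(49662925, 41598105) = 5.
Working backward:
5 = 1930 − 35·55
5 = −35·11635 + 211·1930
5 = 211·420790 − 7631·11635
5 = −7631·1274005 + 23104·420790
5 = 23104·8064820 − 146255·1274005
5 = −146255·41598105 + 754379·8064820
5 = 754379·49662925 − 900634·41598105
So 5 = (754379)·49662925 + (-900634)·41598105.

5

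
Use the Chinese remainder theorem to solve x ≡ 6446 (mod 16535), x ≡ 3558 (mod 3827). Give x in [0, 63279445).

45196601

Write x = 6446 + 16535·k. Then 16535·k ≡ 3558 − 6446 ≡ 939 (mod 3827).
Need 16535⁻¹ mod 3827. Extended Euclid on (3827, 1227):
3827 = 3*1227 + 146
1227 = 8*146 + 59
146 = 2*59 + 28
59 = 2*28 + 3
28 = 9*3 + 1
3 = 3*1 + 0
Back-substitute:
1 = 28 − 9·3
1 = −9·59 + 19·28
1 = 19·146 − 47·59
1 = −47·1227 + 395·146
1 = 395·3827 − 1232·1227
16535⁻¹ ≡ 2595 (mod 3827), so k ≡ 2595·939 ≡ 2733 (mod 3827).
x = 6446 + 16535·2733 = 45196601.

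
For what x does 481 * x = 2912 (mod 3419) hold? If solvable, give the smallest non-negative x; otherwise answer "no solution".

First find gcd(481, 3419):
3419 = 7×481 + 52
481 = 9×52 + 13
52 = 4×13 + 0
gcd = 13 and 13 | 2912, so solutions exist. Divide through by 13: 37x ≡ 224 (mod 263).
Now find 37⁻¹ mod 263:
263 = 7×37 + 4
37 = 9×4 + 1
4 = 4×1 + 0
Back-substitute:
1 = 37 − 9·4
1 = −9·263 + 64·37
So 37⁻¹ ≡ 64 (mod 263).
Then x ≡ 64·224 ≡ 134 (mod 263); the smallest non-negative solution is x = 134.

134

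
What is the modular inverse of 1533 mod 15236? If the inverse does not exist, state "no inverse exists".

Apply the Euclidean algorithm to 15236 and 1533:
15236 = 9×1533 + 1439
1533 = 1×1439 + 94
1439 = 15×94 + 29
94 = 3×29 + 7
29 = 4×7 + 1
7 = 7×1 + 0
The gcd is 1. Working backward:
1 = 29 − 4·7
1 = −4·94 + 13·29
1 = 13·1439 − 199·94
1 = −199·1533 + 212·1439
1 = 212·15236 − 2107·1533
So 1533·(-2107) ≡ 1 (mod 15236), and -2107 ≡ 13129 (mod 15236).

13129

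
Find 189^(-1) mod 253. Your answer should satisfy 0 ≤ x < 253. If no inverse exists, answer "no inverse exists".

83

gcd(253, 189) by repeated division:
253 = 1·189 + 64
189 = 2·64 + 61
64 = 1·61 + 3
61 = 20·3 + 1
3 = 3·1 + 0
gcd = 1, so the inverse exists. Back-substitute:
1 = 61 − 20·3
1 = −20·64 + 21·61
1 = 21·189 − 62·64
1 = −62·253 + 83·189
So 189·83 ≡ 1 (mod 253).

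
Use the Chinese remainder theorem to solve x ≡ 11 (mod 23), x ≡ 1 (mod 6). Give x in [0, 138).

Write x = 11 + 23·k. Then 23·k ≡ 1 − 11 ≡ 2 (mod 6).
Need 23⁻¹ mod 6. Extended Euclid on (6, 5):
6 = 1×5 + 1
5 = 5×1 + 0
Back-substitute:
1 = 6 − 5
23⁻¹ ≡ 5 (mod 6), so k ≡ 5·2 ≡ 4 (mod 6).
x = 11 + 23·4 = 103.

103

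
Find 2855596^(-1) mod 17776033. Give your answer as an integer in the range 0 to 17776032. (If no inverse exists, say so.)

Extended Euclidean algorithm:
17776033 = 6×2855596 + 642457
2855596 = 4×642457 + 285768
642457 = 2×285768 + 70921
285768 = 4×70921 + 2084
70921 = 34×2084 + 65
2084 = 32×65 + 4
65 = 16×4 + 1
4 = 4×1 + 0
Since gcd(2855596, 17776033) = 1, back-substitute to write 1 as a combination:
1 = 65 − 16·4
1 = −16·2084 + 513·65
1 = 513·70921 − 17458·2084
1 = −17458·285768 + 70345·70921
1 = 70345·642457 − 158148·285768
1 = −158148·2855596 + 702937·642457
1 = 702937·17776033 − 4375770·2855596
So 2855596·(-4375770) ≡ 1 (mod 17776033), and -4375770 ≡ 13400263 (mod 17776033).

13400263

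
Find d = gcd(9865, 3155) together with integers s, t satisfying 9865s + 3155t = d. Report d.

Apply Euclid's algorithm to 9865 and 3155:
9865 = 3*3155 + 400
3155 = 7*400 + 355
400 = 1*355 + 45
355 = 7*45 + 40
45 = 1*40 + 5
40 = 8*5 + 0
gcd(9865, 3155) = 5.
Express as a combination:
5 = 45 − 40
5 = −355 + 8·45
5 = 8·400 − 9·355
5 = −9·3155 + 71·400
5 = 71·9865 − 222·3155
So 5 = (71)·9865 + (-222)·3155.

5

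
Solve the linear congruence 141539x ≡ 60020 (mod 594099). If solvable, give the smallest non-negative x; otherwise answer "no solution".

First find gcd(141539, 594099):
594099 = 4·141539 + 27943
141539 = 5·27943 + 1824
27943 = 15·1824 + 583
1824 = 3·583 + 75
583 = 7·75 + 58
75 = 1·58 + 17
58 = 3·17 + 7
17 = 2·7 + 3
7 = 2·3 + 1
3 = 3·1 + 0
gcd = 1, so a unique solution mod 594099 exists.
Back-substitute for the Bézout coefficients:
1 = 7 − 2·3
1 = −2·17 + 5·7
1 = 5·58 − 17·17
1 = −17·75 + 22·58
1 = 22·583 − 171·75
1 = −171·1824 + 535·583
1 = 535·27943 − 8196·1824
1 = −8196·141539 + 41515·27943
1 = 41515·594099 − 174256·141539
So 141539·(-174256) ≡ 1 (mod 594099), giving 141539⁻¹ ≡ 419843.
x ≡ 141539⁻¹·60020 ≡ 419843·60020 ≡ 267775 (mod 594099).

267775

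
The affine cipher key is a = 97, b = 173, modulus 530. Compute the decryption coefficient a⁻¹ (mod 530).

153

Apply the Euclidean algorithm to 530 and 97:
530 = 5·97 + 45
97 = 2·45 + 7
45 = 6·7 + 3
7 = 2·3 + 1
3 = 3·1 + 0
Since gcd(97, 530) = 1, back-substitute to write 1 as a combination:
1 = 7 − 2·3
1 = −2·45 + 13·7
1 = 13·97 − 28·45
1 = −28·530 + 153·97
So 97·153 ≡ 1 (mod 530).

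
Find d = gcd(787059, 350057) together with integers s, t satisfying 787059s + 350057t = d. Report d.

Repeated division:
787059 = 2×350057 + 86945
350057 = 4×86945 + 2277
86945 = 38×2277 + 419
2277 = 5×419 + 182
419 = 2×182 + 55
182 = 3×55 + 17
55 = 3×17 + 4
17 = 4×4 + 1
4 = 4×1 + 0
gcd(787059, 350057) = 1.
Express as a combination:
1 = 17 − 4·4
1 = −4·55 + 13·17
1 = 13·182 − 43·55
1 = −43·419 + 99·182
1 = 99·2277 − 538·419
1 = −538·86945 + 20543·2277
1 = 20543·350057 − 82710·86945
1 = −82710·787059 + 185963·350057
So 1 = (-82710)·787059 + (185963)·350057.

1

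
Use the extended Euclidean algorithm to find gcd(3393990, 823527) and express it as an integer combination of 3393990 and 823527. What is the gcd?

9

Euclidean algorithm:
3393990 = 4×823527 + 99882
823527 = 8×99882 + 24471
99882 = 4×24471 + 1998
24471 = 12×1998 + 495
1998 = 4×495 + 18
495 = 27×18 + 9
18 = 2×9 + 0
gcd(3393990, 823527) = 9.
Working backward:
9 = 495 − 27·18
9 = −27·1998 + 109·495
9 = 109·24471 − 1335·1998
9 = −1335·99882 + 5449·24471
9 = 5449·823527 − 44927·99882
9 = −44927·3393990 + 185157·823527
So 9 = (-44927)·3393990 + (185157)·823527.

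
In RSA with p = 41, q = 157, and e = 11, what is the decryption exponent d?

φ(n) = (p−1)(q−1) = 40·156 = 6240.
Need d with 11·d ≡ 1 (mod 6240). Apply the extended Euclidean algorithm:
6240 = 567*11 + 3
11 = 3*3 + 2
3 = 1*2 + 1
2 = 2*1 + 0
Back-substitute:
1 = 3 − 2
1 = −11 + 4·3
1 = 4·6240 − 2269·11
So 11·(-2269) ≡ 1 (mod 6240), hence d ≡ -2269 ≡ 3971 (mod 6240).

3971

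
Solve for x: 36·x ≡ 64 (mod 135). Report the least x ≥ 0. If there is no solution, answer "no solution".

gcd(36, 135):
135 = 3×36 + 27
36 = 1×27 + 9
27 = 3×9 + 0
gcd = 9, but 9 ∤ 64, so the congruence has no solution.

no solution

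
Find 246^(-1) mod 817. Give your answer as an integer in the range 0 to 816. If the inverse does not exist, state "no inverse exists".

Apply the Euclidean algorithm to 817 and 246:
817 = 3*246 + 79
246 = 3*79 + 9
79 = 8*9 + 7
9 = 1*7 + 2
7 = 3*2 + 1
2 = 2*1 + 0
gcd = 1, so the inverse exists. Back-substitute:
1 = 7 − 3·2
1 = −3·9 + 4·7
1 = 4·79 − 35·9
1 = −35·246 + 109·79
1 = 109·817 − 362·246
Thus 246·(-362) ≡ 1 (mod 817); reducing, -362 mod 817 = 455.

455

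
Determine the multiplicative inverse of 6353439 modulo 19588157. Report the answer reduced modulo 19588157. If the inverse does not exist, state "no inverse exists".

8734179

gcd(19588157, 6353439) by repeated division:
19588157 = 3*6353439 + 527840
6353439 = 12*527840 + 19359
527840 = 27*19359 + 5147
19359 = 3*5147 + 3918
5147 = 1*3918 + 1229
3918 = 3*1229 + 231
1229 = 5*231 + 74
231 = 3*74 + 9
74 = 8*9 + 2
9 = 4*2 + 1
2 = 2*1 + 0
Since gcd(6353439, 19588157) = 1, back-substitute to write 1 as a combination:
1 = 9 − 4·2
1 = −4·74 + 33·9
1 = 33·231 − 103·74
1 = −103·1229 + 548·231
1 = 548·3918 − 1747·1229
1 = −1747·5147 + 2295·3918
1 = 2295·19359 − 8632·5147
1 = −8632·527840 + 235359·19359
1 = 235359·6353439 − 2832940·527840
1 = −2832940·19588157 + 8734179·6353439
So 6353439·8734179 ≡ 1 (mod 19588157).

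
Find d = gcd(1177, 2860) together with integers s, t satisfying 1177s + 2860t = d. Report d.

11

Apply Euclid's algorithm to 2860 and 1177:
2860 = 2×1177 + 506
1177 = 2×506 + 165
506 = 3×165 + 11
165 = 15×11 + 0
gcd(1177, 2860) = 11.
Back-substituting:
11 = 506 − 3·165
11 = −3·1177 + 7·506
11 = 7·2860 − 17·1177
So 11 = (7)·2860 + (-17)·1177.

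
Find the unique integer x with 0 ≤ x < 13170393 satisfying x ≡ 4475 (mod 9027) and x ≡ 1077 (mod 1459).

Write x = 4475 + 9027·k. Then 9027·k ≡ 1077 − 4475 ≡ 979 (mod 1459).
Need 9027⁻¹ mod 1459. Extended Euclid on (1459, 273):
1459 = 5·273 + 94
273 = 2·94 + 85
94 = 1·85 + 9
85 = 9·9 + 4
9 = 2·4 + 1
4 = 4·1 + 0
Back-substitute:
1 = 9 − 2·4
1 = −2·85 + 19·9
1 = 19·94 − 21·85
1 = −21·273 + 61·94
1 = 61·1459 − 326·273
9027⁻¹ ≡ 1133 (mod 1459), so k ≡ 1133·979 ≡ 367 (mod 1459).
x = 4475 + 9027·367 = 3317384.

3317384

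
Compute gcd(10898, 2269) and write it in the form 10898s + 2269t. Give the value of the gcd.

Euclidean algorithm:
10898 = 4×2269 + 1822
2269 = 1×1822 + 447
1822 = 4×447 + 34
447 = 13×34 + 5
34 = 6×5 + 4
5 = 1×4 + 1
4 = 4×1 + 0
gcd(10898, 2269) = 1.
Back-substituting:
1 = 5 − 4
1 = −34 + 7·5
1 = 7·447 − 92·34
1 = −92·1822 + 375·447
1 = 375·2269 − 467·1822
1 = −467·10898 + 2243·2269
So 1 = (-467)·10898 + (2243)·2269.

1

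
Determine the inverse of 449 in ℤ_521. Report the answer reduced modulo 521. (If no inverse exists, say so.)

123

gcd(521, 449) by repeated division:
521 = 1×449 + 72
449 = 6×72 + 17
72 = 4×17 + 4
17 = 4×4 + 1
4 = 4×1 + 0
Since gcd(449, 521) = 1, back-substitute to write 1 as a combination:
1 = 17 − 4·4
1 = −4·72 + 17·17
1 = 17·449 − 106·72
1 = −106·521 + 123·449
So 449·123 ≡ 1 (mod 521).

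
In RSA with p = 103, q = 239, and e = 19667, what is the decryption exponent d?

φ(n) = (p−1)(q−1) = 102·238 = 24276.
Need d with 19667·d ≡ 1 (mod 24276). Apply the extended Euclidean algorithm:
24276 = 1·19667 + 4609
19667 = 4·4609 + 1231
4609 = 3·1231 + 916
1231 = 1·916 + 315
916 = 2·315 + 286
315 = 1·286 + 29
286 = 9·29 + 25
29 = 1·25 + 4
25 = 6·4 + 1
4 = 4·1 + 0
Back-substitute:
1 = 25 − 6·4
1 = −6·29 + 7·25
1 = 7·286 − 69·29
1 = −69·315 + 76·286
1 = 76·916 − 221·315
1 = −221·1231 + 297·916
1 = 297·4609 − 1112·1231
1 = −1112·19667 + 4745·4609
1 = 4745·24276 − 5857·19667
So 19667·(-5857) ≡ 1 (mod 24276), hence d ≡ -5857 ≡ 18419 (mod 24276).

18419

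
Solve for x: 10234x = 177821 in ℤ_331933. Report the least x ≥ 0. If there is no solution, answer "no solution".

First find gcd(10234, 331933):
331933 = 32*10234 + 4445
10234 = 2*4445 + 1344
4445 = 3*1344 + 413
1344 = 3*413 + 105
413 = 3*105 + 98
105 = 1*98 + 7
98 = 14*7 + 0
gcd = 7 and 7 | 177821, so solutions exist. Divide through by 7: 1462x ≡ 25403 (mod 47419).
Now find 1462⁻¹ mod 47419:
47419 = 32*1462 + 635
1462 = 2*635 + 192
635 = 3*192 + 59
192 = 3*59 + 15
59 = 3*15 + 14
15 = 1*14 + 1
14 = 14*1 + 0
Back-substitute:
1 = 15 − 14
1 = −59 + 4·15
1 = 4·192 − 13·59
1 = −13·635 + 43·192
1 = 43·1462 − 99·635
1 = −99·47419 + 3211·1462
So 1462⁻¹ ≡ 3211 (mod 47419).
Then x ≡ 3211·25403 ≡ 8353 (mod 47419); the smallest non-negative solution is x = 8353.

8353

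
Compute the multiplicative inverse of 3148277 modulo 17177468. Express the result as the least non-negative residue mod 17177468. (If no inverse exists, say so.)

no inverse exists

Compute gcd(3148277, 17177468):
17177468 = 5·3148277 + 1436083
3148277 = 2·1436083 + 276111
1436083 = 5·276111 + 55528
276111 = 4·55528 + 53999
55528 = 1·53999 + 1529
53999 = 35·1529 + 484
1529 = 3·484 + 77
484 = 6·77 + 22
77 = 3·22 + 11
22 = 2·11 + 0
Since gcd = 11 > 1, 3148277 is not a unit mod 17177468.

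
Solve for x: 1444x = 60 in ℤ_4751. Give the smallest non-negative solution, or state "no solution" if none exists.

1553

First find gcd(1444, 4751):
4751 = 3×1444 + 419
1444 = 3×419 + 187
419 = 2×187 + 45
187 = 4×45 + 7
45 = 6×7 + 3
7 = 2×3 + 1
3 = 3×1 + 0
gcd = 1, so a unique solution mod 4751 exists.
Back-substitute for the Bézout coefficients:
1 = 7 − 2·3
1 = −2·45 + 13·7
1 = 13·187 − 54·45
1 = −54·419 + 121·187
1 = 121·1444 − 417·419
1 = −417·4751 + 1372·1444
So 1444·(1372) ≡ 1 (mod 4751), giving 1444⁻¹ ≡ 1372.
x ≡ 1444⁻¹·60 ≡ 1372·60 ≡ 1553 (mod 4751).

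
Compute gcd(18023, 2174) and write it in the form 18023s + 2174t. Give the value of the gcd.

Apply Euclid's algorithm to 18023 and 2174:
18023 = 8·2174 + 631
2174 = 3·631 + 281
631 = 2·281 + 69
281 = 4·69 + 5
69 = 13·5 + 4
5 = 1·4 + 1
4 = 4·1 + 0
gcd(18023, 2174) = 1.
Express as a combination:
1 = 5 − 4
1 = −69 + 14·5
1 = 14·281 − 57·69
1 = −57·631 + 128·281
1 = 128·2174 − 441·631
1 = −441·18023 + 3656·2174
So 1 = (-441)·18023 + (3656)·2174.

1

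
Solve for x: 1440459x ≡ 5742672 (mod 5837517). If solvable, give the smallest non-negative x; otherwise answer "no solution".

no solution

gcd(1440459, 5837517):
5837517 = 4*1440459 + 75681
1440459 = 19*75681 + 2520
75681 = 30*2520 + 81
2520 = 31*81 + 9
81 = 9*9 + 0
gcd = 9, but 9 ∤ 5742672, so the congruence has no solution.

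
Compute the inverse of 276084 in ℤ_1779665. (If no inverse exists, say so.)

Extended Euclidean algorithm:
1779665 = 6×276084 + 123161
276084 = 2×123161 + 29762
123161 = 4×29762 + 4113
29762 = 7×4113 + 971
4113 = 4×971 + 229
971 = 4×229 + 55
229 = 4×55 + 9
55 = 6×9 + 1
9 = 9×1 + 0
The gcd is 1. Working backward:
1 = 55 − 6·9
1 = −6·229 + 25·55
1 = 25·971 − 106·229
1 = −106·4113 + 449·971
1 = 449·29762 − 3249·4113
1 = −3249·123161 + 13445·29762
1 = 13445·276084 − 30139·123161
1 = −30139·1779665 + 194279·276084
So 276084·194279 ≡ 1 (mod 1779665).

194279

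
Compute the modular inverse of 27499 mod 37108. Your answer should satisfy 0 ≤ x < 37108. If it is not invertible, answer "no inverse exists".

8299

gcd(37108, 27499) by repeated division:
37108 = 1·27499 + 9609
27499 = 2·9609 + 8281
9609 = 1·8281 + 1328
8281 = 6·1328 + 313
1328 = 4·313 + 76
313 = 4·76 + 9
76 = 8·9 + 4
9 = 2·4 + 1
4 = 4·1 + 0
gcd = 1, so the inverse exists. Back-substitute:
1 = 9 − 2·4
1 = −2·76 + 17·9
1 = 17·313 − 70·76
1 = −70·1328 + 297·313
1 = 297·8281 − 1852·1328
1 = −1852·9609 + 2149·8281
1 = 2149·27499 − 6150·9609
1 = −6150·37108 + 8299·27499
So 27499·8299 ≡ 1 (mod 37108).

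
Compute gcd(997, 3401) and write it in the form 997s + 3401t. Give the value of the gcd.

1

Euclidean algorithm:
3401 = 3×997 + 410
997 = 2×410 + 177
410 = 2×177 + 56
177 = 3×56 + 9
56 = 6×9 + 2
9 = 4×2 + 1
2 = 2×1 + 0
gcd(997, 3401) = 1.
Back-substituting:
1 = 9 − 4·2
1 = −4·56 + 25·9
1 = 25·177 − 79·56
1 = −79·410 + 183·177
1 = 183·997 − 445·410
1 = −445·3401 + 1518·997
So 1 = (-445)·3401 + (1518)·997.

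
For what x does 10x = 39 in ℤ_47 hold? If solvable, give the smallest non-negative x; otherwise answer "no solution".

18

First find gcd(10, 47):
47 = 4·10 + 7
10 = 1·7 + 3
7 = 2·3 + 1
3 = 3·1 + 0
gcd = 1, so a unique solution mod 47 exists.
Back-substitute for the Bézout coefficients:
1 = 7 − 2·3
1 = −2·10 + 3·7
1 = 3·47 − 14·10
So 10·(-14) ≡ 1 (mod 47), giving 10⁻¹ ≡ 33.
x ≡ 10⁻¹·39 ≡ 33·39 ≡ 18 (mod 47).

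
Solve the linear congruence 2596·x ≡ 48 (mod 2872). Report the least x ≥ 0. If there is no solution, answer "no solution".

First find gcd(2596, 2872):
2872 = 1*2596 + 276
2596 = 9*276 + 112
276 = 2*112 + 52
112 = 2*52 + 8
52 = 6*8 + 4
8 = 2*4 + 0
gcd = 4 and 4 | 48, so solutions exist. Divide through by 4: 649x ≡ 12 (mod 718).
Now find 649⁻¹ mod 718:
718 = 1×649 + 69
649 = 9×69 + 28
69 = 2×28 + 13
28 = 2×13 + 2
13 = 6×2 + 1
2 = 2×1 + 0
Back-substitute:
1 = 13 − 6·2
1 = −6·28 + 13·13
1 = 13·69 − 32·28
1 = −32·649 + 301·69
1 = 301·718 − 333·649
So 649·(-333) ≡ 1 (mod 718), i.e. 649⁻¹ ≡ 385.
Then x ≡ 385·12 ≡ 312 (mod 718); the smallest non-negative solution is x = 312.

312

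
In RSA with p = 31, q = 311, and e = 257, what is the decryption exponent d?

3293

φ(n) = (p−1)(q−1) = 30·310 = 9300.
Need d with 257·d ≡ 1 (mod 9300). Apply the extended Euclidean algorithm:
9300 = 36*257 + 48
257 = 5*48 + 17
48 = 2*17 + 14
17 = 1*14 + 3
14 = 4*3 + 2
3 = 1*2 + 1
2 = 2*1 + 0
Back-substitute:
1 = 3 − 2
1 = −14 + 5·3
1 = 5·17 − 6·14
1 = −6·48 + 17·17
1 = 17·257 − 91·48
1 = −91·9300 + 3293·257
So 257·3293 ≡ 1 (mod 9300), hence d = 3293.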